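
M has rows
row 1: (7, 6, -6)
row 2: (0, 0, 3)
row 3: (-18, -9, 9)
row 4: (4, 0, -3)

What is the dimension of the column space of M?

Row reduce to echelon form.
R3 ← R3 + (18/7)·R1: [0, 45/7, -45/7]
R4 ← R4 − (4/7)·R1: [0, -24/7, 3/7]
Swap R2 ↔ R3
R4 ← R4 + (8/15)·R2: [0, 0, -3]
R4 ← R4 + R3: [0, 0, 0]
Echelon form has 3 nonzero rows, so rank(M) = 3.
The column space has dimension equal to the rank: 3.

3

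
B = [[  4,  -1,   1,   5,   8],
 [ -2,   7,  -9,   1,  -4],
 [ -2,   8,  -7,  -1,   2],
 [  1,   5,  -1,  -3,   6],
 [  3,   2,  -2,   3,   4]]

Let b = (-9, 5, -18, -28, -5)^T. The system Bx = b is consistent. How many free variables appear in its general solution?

Row reduce the augmented matrix [B | b].
R2 ← R2 + (1/2)·R1: [0, 13/2, -17/2, 7/2, 0, 1/2]
R3 ← R3 + (1/2)·R1: [0, 15/2, -13/2, 3/2, 6, -45/2]
R4 ← R4 − (1/4)·R1: [0, 21/4, -5/4, -17/4, 4, -103/4]
R5 ← R5 − (3/4)·R1: [0, 11/4, -11/4, -3/4, -2, 7/4]
R3 ← R3 − (15/13)·R2: [0, 0, 43/13, -33/13, 6, -300/13]
R4 ← R4 − (21/26)·R2: [0, 0, 73/13, -92/13, 4, -340/13]
R5 ← R5 − (11/26)·R2: [0, 0, 11/13, -29/13, -2, 20/13]
R4 ← R4 − (73/43)·R3: [0, 0, 0, -119/43, -266/43, 560/43]
R5 ← R5 − (11/43)·R3: [0, 0, 0, -68/43, -152/43, 320/43]
R5 ← R5 − (4/7)·R4: [0, 0, 0, 0, 0, 0]
The echelon form has 4 nonzero rows, and every pivot lies in the first 5 columns, so rank(B) = rank([B|b]) = 4.
The system is consistent.
Free variables = (unknowns) − (rank) = 5 − 4 = 1.

1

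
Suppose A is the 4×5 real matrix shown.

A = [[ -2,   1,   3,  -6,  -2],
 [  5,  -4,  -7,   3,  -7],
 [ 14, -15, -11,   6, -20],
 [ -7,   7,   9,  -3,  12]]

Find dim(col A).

4

Row reduce to echelon form.
R2 ← R2 + (5/2)·R1: [0, -3/2, 1/2, -12, -12]
R3 ← R3 + (7)·R1: [0, -8, 10, -36, -34]
R4 ← R4 − (7/2)·R1: [0, 7/2, -3/2, 18, 19]
R3 ← R3 − (16/3)·R2: [0, 0, 22/3, 28, 30]
R4 ← R4 + (7/3)·R2: [0, 0, -1/3, -10, -9]
R4 ← R4 + (1/22)·R3: [0, 0, 0, -96/11, -84/11]
Echelon form has 4 nonzero rows, so rank(A) = 4.
The column space has dimension equal to the rank: 4.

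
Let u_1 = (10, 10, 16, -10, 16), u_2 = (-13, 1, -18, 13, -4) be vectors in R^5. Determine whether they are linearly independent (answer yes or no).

yes

Form the matrix with these vectors as rows and row reduce.
R2 ← R2 + (13/10)·R1: [0, 14, 14/5, 0, 84/5]
2 nonzero rows, so the 2 vectors span a space of dimension 2.
Since 2 = 2, the vectors are linearly independent.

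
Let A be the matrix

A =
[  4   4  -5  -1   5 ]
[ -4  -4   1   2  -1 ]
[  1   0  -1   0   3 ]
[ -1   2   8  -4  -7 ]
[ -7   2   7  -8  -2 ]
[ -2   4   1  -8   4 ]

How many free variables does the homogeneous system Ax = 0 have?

0

Row reduce to echelon form.
R2 ← R2 + R1: [0, 0, -4, 1, 4]
R3 ← R3 − (1/4)·R1: [0, -1, 1/4, 1/4, 7/4]
R4 ← R4 + (1/4)·R1: [0, 3, 27/4, -17/4, -23/4]
R5 ← R5 + (7/4)·R1: [0, 9, -7/4, -39/4, 27/4]
R6 ← R6 + (1/2)·R1: [0, 6, -3/2, -17/2, 13/2]
Swap R2 ↔ R3
R4 ← R4 + (3)·R2: [0, 0, 15/2, -7/2, -1/2]
R5 ← R5 + (9)·R2: [0, 0, 1/2, -15/2, 45/2]
R6 ← R6 + (6)·R2: [0, 0, 0, -7, 17]
R4 ← R4 + (15/8)·R3: [0, 0, 0, -13/8, 7]
R5 ← R5 + (1/8)·R3: [0, 0, 0, -59/8, 23]
R5 ← R5 − (59/13)·R4: [0, 0, 0, 0, -114/13]
R6 ← R6 − (56/13)·R4: [0, 0, 0, 0, -171/13]
R6 ← R6 − (3/2)·R5: [0, 0, 0, 0, 0]
5 nonzero rows, so rank(A) = 5.
A has 5 columns; by rank–nullity, nullity = 5 − 5 = 0.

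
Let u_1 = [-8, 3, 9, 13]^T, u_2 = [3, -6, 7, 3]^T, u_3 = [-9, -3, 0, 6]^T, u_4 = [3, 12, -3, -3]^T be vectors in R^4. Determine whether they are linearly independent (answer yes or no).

yes

Form the matrix with these vectors as rows and row reduce.
R2 ← R2 + (3/8)·R1: [0, -39/8, 83/8, 63/8]
R3 ← R3 − (9/8)·R1: [0, -51/8, -81/8, -69/8]
R4 ← R4 + (3/8)·R1: [0, 105/8, 3/8, 15/8]
R3 ← R3 − (17/13)·R2: [0, 0, -308/13, -246/13]
R4 ← R4 + (35/13)·R2: [0, 0, 368/13, 300/13]
R4 ← R4 + (92/77)·R3: [0, 0, 0, 36/77]
4 nonzero rows, so the 4 vectors span a space of dimension 4.
Since 4 = 4, the vectors are linearly independent.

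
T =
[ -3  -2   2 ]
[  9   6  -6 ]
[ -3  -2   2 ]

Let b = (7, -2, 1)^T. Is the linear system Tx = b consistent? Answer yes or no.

Row reduce the augmented matrix [T | b].
R2 ← R2 + (3)·R1: [0, 0, 0, 19]
R3 ← R3 − R1: [0, 0, 0, -6]
R3 ← R3 + (6/19)·R2: [0, 0, 0, 0]
The echelon form has 2 nonzero rows; the last pivot sits in the augmented column, so rank(T) = 1 but rank([T|b]) = 2.
Since the ranks differ, the system is inconsistent.

no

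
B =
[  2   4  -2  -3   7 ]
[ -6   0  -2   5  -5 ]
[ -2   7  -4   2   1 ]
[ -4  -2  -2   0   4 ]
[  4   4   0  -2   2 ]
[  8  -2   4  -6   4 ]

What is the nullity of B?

Row reduce to echelon form.
R2 ← R2 + (3)·R1: [0, 12, -8, -4, 16]
R3 ← R3 + R1: [0, 11, -6, -1, 8]
R4 ← R4 + (2)·R1: [0, 6, -6, -6, 18]
R5 ← R5 − (2)·R1: [0, -4, 4, 4, -12]
R6 ← R6 − (4)·R1: [0, -18, 12, 6, -24]
R3 ← R3 − (11/12)·R2: [0, 0, 4/3, 8/3, -20/3]
R4 ← R4 − (1/2)·R2: [0, 0, -2, -4, 10]
R5 ← R5 + (1/3)·R2: [0, 0, 4/3, 8/3, -20/3]
R6 ← R6 + (3/2)·R2: [0, 0, 0, 0, 0]
R4 ← R4 + (3/2)·R3: [0, 0, 0, 0, 0]
R5 ← R5 − R3: [0, 0, 0, 0, 0]
3 nonzero rows, so rank(B) = 3.
B has 5 columns; by rank–nullity, nullity = 5 − 3 = 2.

2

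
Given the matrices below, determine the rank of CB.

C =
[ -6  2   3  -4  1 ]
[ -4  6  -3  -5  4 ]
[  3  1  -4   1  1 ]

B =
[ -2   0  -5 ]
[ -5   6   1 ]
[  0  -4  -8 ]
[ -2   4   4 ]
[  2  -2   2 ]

First compute CB:
[[ 12, -18,  -6],
 [ -4,  20,  38],
 [-11,  24,  24]]
Now row reduce the product.
R2 ← R2 + (1/3)·R1: [0, 14, 36]
R3 ← R3 + (11/12)·R1: [0, 15/2, 37/2]
R3 ← R3 − (15/28)·R2: [0, 0, -11/14]
3 nonzero rows, so rank(CB) = 3.

3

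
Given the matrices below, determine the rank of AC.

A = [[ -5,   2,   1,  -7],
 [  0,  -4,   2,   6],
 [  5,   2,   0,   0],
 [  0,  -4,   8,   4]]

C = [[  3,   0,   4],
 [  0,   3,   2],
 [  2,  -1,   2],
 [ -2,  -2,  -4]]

First compute AC:
[[  1,  19,  14],
 [ -8, -26, -28],
 [ 15,   6,  24],
 [  8, -28,  -8]]
Now row reduce the product.
R2 ← R2 + (8)·R1: [0, 126, 84]
R3 ← R3 − (15)·R1: [0, -279, -186]
R4 ← R4 − (8)·R1: [0, -180, -120]
R3 ← R3 + (31/14)·R2: [0, 0, 0]
R4 ← R4 + (10/7)·R2: [0, 0, 0]
2 nonzero rows, so rank(AC) = 2.

2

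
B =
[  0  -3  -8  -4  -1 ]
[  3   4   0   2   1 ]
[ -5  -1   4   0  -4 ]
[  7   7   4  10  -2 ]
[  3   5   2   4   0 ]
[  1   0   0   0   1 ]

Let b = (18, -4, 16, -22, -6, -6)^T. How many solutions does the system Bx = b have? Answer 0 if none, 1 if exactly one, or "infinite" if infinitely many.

1

Row reduce the augmented matrix [B | b].
Swap R1 ↔ R2
R3 ← R3 + (5/3)·R1: [0, 17/3, 4, 10/3, -7/3, 28/3]
R4 ← R4 − (7/3)·R1: [0, -7/3, 4, 16/3, -13/3, -38/3]
R5 ← R5 − R1: [0, 1, 2, 2, -1, -2]
R6 ← R6 − (1/3)·R1: [0, -4/3, 0, -2/3, 2/3, -14/3]
R3 ← R3 + (17/9)·R2: [0, 0, -100/9, -38/9, -38/9, 130/3]
R4 ← R4 − (7/9)·R2: [0, 0, 92/9, 76/9, -32/9, -80/3]
R5 ← R5 + (1/3)·R2: [0, 0, -2/3, 2/3, -4/3, 4]
R6 ← R6 − (4/9)·R2: [0, 0, 32/9, 10/9, 10/9, -38/3]
R4 ← R4 + (23/25)·R3: [0, 0, 0, 114/25, -186/25, 66/5]
R5 ← R5 − (3/50)·R3: [0, 0, 0, 23/25, -27/25, 7/5]
R6 ← R6 + (8/25)·R3: [0, 0, 0, -6/25, -6/25, 6/5]
R5 ← R5 − (23/114)·R4: [0, 0, 0, 0, 8/19, -24/19]
R6 ← R6 + (1/19)·R4: [0, 0, 0, 0, -12/19, 36/19]
R6 ← R6 + (3/2)·R5: [0, 0, 0, 0, 0, 0]
The echelon form has 5 nonzero rows, and every pivot lies in the first 5 columns, so rank(B) = rank([B|b]) = 5.
The system is consistent.
rank = 5 = number of unknowns, so the solution is unique.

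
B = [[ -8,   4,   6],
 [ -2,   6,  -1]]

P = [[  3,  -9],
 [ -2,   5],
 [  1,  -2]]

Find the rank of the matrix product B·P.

2

First compute BP:
[[-26,  80],
 [-19,  50]]
Now row reduce the product.
R2 ← R2 − (19/26)·R1: [0, -110/13]
2 nonzero rows, so rank(BP) = 2.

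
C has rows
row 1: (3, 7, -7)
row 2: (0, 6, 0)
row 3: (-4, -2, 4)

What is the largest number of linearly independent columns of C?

3

Row reduce to echelon form.
R3 ← R3 + (4/3)·R1: [0, 22/3, -16/3]
R3 ← R3 − (11/9)·R2: [0, 0, -16/3]
Echelon form has 3 nonzero rows, so rank(C) = 3.
The rank gives the maximum number of linearly independent columns: 3.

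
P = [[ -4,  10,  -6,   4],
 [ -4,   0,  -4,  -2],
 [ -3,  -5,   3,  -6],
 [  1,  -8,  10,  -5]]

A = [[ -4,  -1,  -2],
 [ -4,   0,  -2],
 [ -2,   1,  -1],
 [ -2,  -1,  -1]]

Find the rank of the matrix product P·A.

2

First compute PA:
[[-20,  -6, -10],
 [ 28,   2,  14],
 [ 38,  12,  19],
 [ 18,  14,   9]]
Now row reduce the product.
R2 ← R2 + (7/5)·R1: [0, -32/5, 0]
R3 ← R3 + (19/10)·R1: [0, 3/5, 0]
R4 ← R4 + (9/10)·R1: [0, 43/5, 0]
R3 ← R3 + (3/32)·R2: [0, 0, 0]
R4 ← R4 + (43/32)·R2: [0, 0, 0]
2 nonzero rows, so rank(PA) = 2.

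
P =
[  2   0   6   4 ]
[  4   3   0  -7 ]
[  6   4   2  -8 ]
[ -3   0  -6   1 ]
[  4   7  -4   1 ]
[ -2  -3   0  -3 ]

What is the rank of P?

Row reduce to echelon form.
R2 ← R2 − (2)·R1: [0, 3, -12, -15]
R3 ← R3 − (3)·R1: [0, 4, -16, -20]
R4 ← R4 + (3/2)·R1: [0, 0, 3, 7]
R5 ← R5 − (2)·R1: [0, 7, -16, -7]
R6 ← R6 + R1: [0, -3, 6, 1]
R3 ← R3 − (4/3)·R2: [0, 0, 0, 0]
R5 ← R5 − (7/3)·R2: [0, 0, 12, 28]
R6 ← R6 + R2: [0, 0, -6, -14]
Swap R3 ↔ R4
R5 ← R5 − (4)·R3: [0, 0, 0, 0]
R6 ← R6 + (2)·R3: [0, 0, 0, 0]
Echelon form has 3 nonzero rows, so rank(P) = 3.

3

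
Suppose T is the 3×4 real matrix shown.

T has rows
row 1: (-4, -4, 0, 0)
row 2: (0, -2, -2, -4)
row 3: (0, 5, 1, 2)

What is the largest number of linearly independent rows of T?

3

Row reduce to echelon form.
R3 ← R3 + (5/2)·R2: [0, 0, -4, -8]
Echelon form has 3 nonzero rows, so rank(T) = 3.
The rank gives the maximum number of linearly independent rows: 3.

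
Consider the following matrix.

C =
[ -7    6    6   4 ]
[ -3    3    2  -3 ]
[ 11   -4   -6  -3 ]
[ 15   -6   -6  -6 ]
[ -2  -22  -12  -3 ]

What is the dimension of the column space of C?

Row reduce to echelon form.
R2 ← R2 − (3/7)·R1: [0, 3/7, -4/7, -33/7]
R3 ← R3 + (11/7)·R1: [0, 38/7, 24/7, 23/7]
R4 ← R4 + (15/7)·R1: [0, 48/7, 48/7, 18/7]
R5 ← R5 − (2/7)·R1: [0, -166/7, -96/7, -29/7]
R3 ← R3 − (38/3)·R2: [0, 0, 32/3, 63]
R4 ← R4 − (16)·R2: [0, 0, 16, 78]
R5 ← R5 + (166/3)·R2: [0, 0, -136/3, -265]
R4 ← R4 − (3/2)·R3: [0, 0, 0, -33/2]
R5 ← R5 + (17/4)·R3: [0, 0, 0, 11/4]
R5 ← R5 + (1/6)·R4: [0, 0, 0, 0]
Echelon form has 4 nonzero rows, so rank(C) = 4.
The column space has dimension equal to the rank: 4.

4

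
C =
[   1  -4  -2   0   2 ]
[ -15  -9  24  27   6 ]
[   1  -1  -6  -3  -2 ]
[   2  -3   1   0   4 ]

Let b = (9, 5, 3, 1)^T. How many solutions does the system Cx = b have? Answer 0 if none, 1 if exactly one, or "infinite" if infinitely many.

0

Row reduce the augmented matrix [C | b].
R2 ← R2 + (15)·R1: [0, -69, -6, 27, 36, 140]
R3 ← R3 − R1: [0, 3, -4, -3, -4, -6]
R4 ← R4 − (2)·R1: [0, 5, 5, 0, 0, -17]
R3 ← R3 + (1/23)·R2: [0, 0, -98/23, -42/23, -56/23, 2/23]
R4 ← R4 + (5/69)·R2: [0, 0, 105/23, 45/23, 60/23, -473/69]
R4 ← R4 + (15/14)·R3: [0, 0, 0, 0, 0, -142/21]
The echelon form has 4 nonzero rows; the last pivot sits in the augmented column, so rank(C) = 3 but rank([C|b]) = 4.
Since the ranks differ, the system is inconsistent.
It has no solutions.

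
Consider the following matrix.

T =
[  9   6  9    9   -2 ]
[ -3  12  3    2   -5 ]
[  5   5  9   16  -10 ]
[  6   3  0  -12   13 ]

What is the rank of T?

Row reduce to echelon form.
R2 ← R2 + (1/3)·R1: [0, 14, 6, 5, -17/3]
R3 ← R3 − (5/9)·R1: [0, 5/3, 4, 11, -80/9]
R4 ← R4 − (2/3)·R1: [0, -1, -6, -18, 43/3]
R3 ← R3 − (5/42)·R2: [0, 0, 23/7, 437/42, -115/14]
R4 ← R4 + (1/14)·R2: [0, 0, -39/7, -247/14, 195/14]
R4 ← R4 + (39/23)·R3: [0, 0, 0, 0, 0]
Echelon form has 3 nonzero rows, so rank(T) = 3.

3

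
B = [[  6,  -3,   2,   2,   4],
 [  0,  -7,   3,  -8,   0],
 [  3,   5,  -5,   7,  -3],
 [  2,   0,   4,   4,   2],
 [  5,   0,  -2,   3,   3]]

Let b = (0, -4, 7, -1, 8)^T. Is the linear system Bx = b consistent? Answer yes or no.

no

Row reduce the augmented matrix [B | b].
R3 ← R3 − (1/2)·R1: [0, 13/2, -6, 6, -5, 7]
R4 ← R4 − (1/3)·R1: [0, 1, 10/3, 10/3, 2/3, -1]
R5 ← R5 − (5/6)·R1: [0, 5/2, -11/3, 4/3, -1/3, 8]
R3 ← R3 + (13/14)·R2: [0, 0, -45/14, -10/7, -5, 23/7]
R4 ← R4 + (1/7)·R2: [0, 0, 79/21, 46/21, 2/3, -11/7]
R5 ← R5 + (5/14)·R2: [0, 0, -109/42, -32/21, -1/3, 46/7]
R4 ← R4 + (158/135)·R3: [0, 0, 0, 14/27, -140/27, 307/135]
R5 ← R5 − (109/135)·R3: [0, 0, 0, -10/27, 100/27, 529/135]
R5 ← R5 + (5/7)·R4: [0, 0, 0, 0, 0, 194/35]
The echelon form has 5 nonzero rows; the last pivot sits in the augmented column, so rank(B) = 4 but rank([B|b]) = 5.
Since the ranks differ, the system is inconsistent.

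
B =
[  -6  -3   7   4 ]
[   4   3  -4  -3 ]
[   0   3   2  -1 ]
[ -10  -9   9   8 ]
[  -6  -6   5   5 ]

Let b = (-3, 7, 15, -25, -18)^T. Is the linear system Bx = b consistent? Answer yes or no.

Row reduce the augmented matrix [B | b].
R2 ← R2 + (2/3)·R1: [0, 1, 2/3, -1/3, 5]
R4 ← R4 − (5/3)·R1: [0, -4, -8/3, 4/3, -20]
R5 ← R5 − R1: [0, -3, -2, 1, -15]
R3 ← R3 − (3)·R2: [0, 0, 0, 0, 0]
R4 ← R4 + (4)·R2: [0, 0, 0, 0, 0]
R5 ← R5 + (3)·R2: [0, 0, 0, 0, 0]
The echelon form has 2 nonzero rows, and every pivot lies in the first 4 columns, so rank(B) = rank([B|b]) = 2.
The system is consistent.

yes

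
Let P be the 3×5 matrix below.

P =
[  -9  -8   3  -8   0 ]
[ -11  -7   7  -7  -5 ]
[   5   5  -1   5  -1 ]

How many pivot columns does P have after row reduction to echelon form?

2

Row reduce to echelon form.
R2 ← R2 − (11/9)·R1: [0, 25/9, 10/3, 25/9, -5]
R3 ← R3 + (5/9)·R1: [0, 5/9, 2/3, 5/9, -1]
R3 ← R3 − (1/5)·R2: [0, 0, 0, 0, 0]
Echelon form has 2 nonzero rows, so rank(P) = 2.
Each nonzero row contributes one pivot column: 2 pivot columns.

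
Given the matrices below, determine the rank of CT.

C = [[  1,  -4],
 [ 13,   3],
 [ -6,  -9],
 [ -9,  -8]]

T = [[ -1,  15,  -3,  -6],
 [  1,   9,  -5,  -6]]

2

First compute CT:
[[ -5, -21,  17,  18],
 [-10, 222, -54, -96],
 [ -3, -171,  63,  90],
 [  1, -207,  67, 102]]
Now row reduce the product.
R2 ← R2 − (2)·R1: [0, 264, -88, -132]
R3 ← R3 − (3/5)·R1: [0, -792/5, 264/5, 396/5]
R4 ← R4 + (1/5)·R1: [0, -1056/5, 352/5, 528/5]
R3 ← R3 + (3/5)·R2: [0, 0, 0, 0]
R4 ← R4 + (4/5)·R2: [0, 0, 0, 0]
2 nonzero rows, so rank(CT) = 2.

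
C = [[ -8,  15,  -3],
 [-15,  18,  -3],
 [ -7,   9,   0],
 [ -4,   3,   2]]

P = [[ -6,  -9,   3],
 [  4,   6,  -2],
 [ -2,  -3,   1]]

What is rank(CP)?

First compute CP:
[[114, 171, -57],
 [168, 252, -84],
 [ 78, 117, -39],
 [ 32,  48, -16]]
Now row reduce the product.
R2 ← R2 − (28/19)·R1: [0, 0, 0]
R3 ← R3 − (13/19)·R1: [0, 0, 0]
R4 ← R4 − (16/57)·R1: [0, 0, 0]
1 nonzero row, so rank(CP) = 1.

1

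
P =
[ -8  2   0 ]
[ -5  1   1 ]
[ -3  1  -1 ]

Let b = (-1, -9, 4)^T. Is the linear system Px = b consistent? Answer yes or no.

Row reduce the augmented matrix [P | b].
R2 ← R2 − (5/8)·R1: [0, -1/4, 1, -67/8]
R3 ← R3 − (3/8)·R1: [0, 1/4, -1, 35/8]
R3 ← R3 + R2: [0, 0, 0, -4]
The echelon form has 3 nonzero rows; the last pivot sits in the augmented column, so rank(P) = 2 but rank([P|b]) = 3.
Since the ranks differ, the system is inconsistent.

no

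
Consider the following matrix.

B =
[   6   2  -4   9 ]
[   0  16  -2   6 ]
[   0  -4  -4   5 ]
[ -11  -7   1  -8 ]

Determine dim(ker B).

Row reduce to echelon form.
R4 ← R4 + (11/6)·R1: [0, -10/3, -19/3, 17/2]
R3 ← R3 + (1/4)·R2: [0, 0, -9/2, 13/2]
R4 ← R4 + (5/24)·R2: [0, 0, -27/4, 39/4]
R4 ← R4 − (3/2)·R3: [0, 0, 0, 0]
3 nonzero rows, so rank(B) = 3.
B has 4 columns; by rank–nullity, nullity = 4 − 3 = 1.

1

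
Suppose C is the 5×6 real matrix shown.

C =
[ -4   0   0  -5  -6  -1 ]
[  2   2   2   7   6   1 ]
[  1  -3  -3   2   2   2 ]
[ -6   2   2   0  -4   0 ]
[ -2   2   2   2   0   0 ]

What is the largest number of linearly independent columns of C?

Row reduce to echelon form.
R2 ← R2 + (1/2)·R1: [0, 2, 2, 9/2, 3, 1/2]
R3 ← R3 + (1/4)·R1: [0, -3, -3, 3/4, 1/2, 7/4]
R4 ← R4 − (3/2)·R1: [0, 2, 2, 15/2, 5, 3/2]
R5 ← R5 − (1/2)·R1: [0, 2, 2, 9/2, 3, 1/2]
R3 ← R3 + (3/2)·R2: [0, 0, 0, 15/2, 5, 5/2]
R4 ← R4 − R2: [0, 0, 0, 3, 2, 1]
R5 ← R5 − R2: [0, 0, 0, 0, 0, 0]
R4 ← R4 − (2/5)·R3: [0, 0, 0, 0, 0, 0]
Echelon form has 3 nonzero rows, so rank(C) = 3.
The rank gives the maximum number of linearly independent columns: 3.

3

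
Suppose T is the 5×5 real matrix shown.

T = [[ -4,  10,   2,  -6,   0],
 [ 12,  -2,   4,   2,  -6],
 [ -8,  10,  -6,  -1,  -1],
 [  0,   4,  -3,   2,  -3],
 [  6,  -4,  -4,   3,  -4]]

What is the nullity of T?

Row reduce to echelon form.
R2 ← R2 + (3)·R1: [0, 28, 10, -16, -6]
R3 ← R3 − (2)·R1: [0, -10, -10, 11, -1]
R5 ← R5 + (3/2)·R1: [0, 11, -1, -6, -4]
R3 ← R3 + (5/14)·R2: [0, 0, -45/7, 37/7, -22/7]
R4 ← R4 − (1/7)·R2: [0, 0, -31/7, 30/7, -15/7]
R5 ← R5 − (11/28)·R2: [0, 0, -69/14, 2/7, -23/14]
R4 ← R4 − (31/45)·R3: [0, 0, 0, 29/45, 1/45]
R5 ← R5 − (23/30)·R3: [0, 0, 0, -113/30, 23/30]
R5 ← R5 + (339/58)·R4: [0, 0, 0, 0, 26/29]
5 nonzero rows, so rank(T) = 5.
T has 5 columns; by rank–nullity, nullity = 5 − 5 = 0.

0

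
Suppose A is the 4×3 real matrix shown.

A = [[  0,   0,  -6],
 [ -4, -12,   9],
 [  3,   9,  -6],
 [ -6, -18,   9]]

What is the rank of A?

Row reduce to echelon form.
Swap R1 ↔ R2
R3 ← R3 + (3/4)·R1: [0, 0, 3/4]
R4 ← R4 − (3/2)·R1: [0, 0, -9/2]
R3 ← R3 + (1/8)·R2: [0, 0, 0]
R4 ← R4 − (3/4)·R2: [0, 0, 0]
Echelon form has 2 nonzero rows, so rank(A) = 2.

2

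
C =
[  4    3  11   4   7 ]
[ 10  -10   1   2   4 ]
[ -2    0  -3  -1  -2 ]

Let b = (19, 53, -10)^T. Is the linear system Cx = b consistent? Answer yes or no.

yes

Row reduce the augmented matrix [C | b].
R2 ← R2 − (5/2)·R1: [0, -35/2, -53/2, -8, -27/2, 11/2]
R3 ← R3 + (1/2)·R1: [0, 3/2, 5/2, 1, 3/2, -1/2]
R3 ← R3 + (3/35)·R2: [0, 0, 8/35, 11/35, 12/35, -1/35]
The echelon form has 3 nonzero rows, and every pivot lies in the first 5 columns, so rank(C) = rank([C|b]) = 3.
The system is consistent.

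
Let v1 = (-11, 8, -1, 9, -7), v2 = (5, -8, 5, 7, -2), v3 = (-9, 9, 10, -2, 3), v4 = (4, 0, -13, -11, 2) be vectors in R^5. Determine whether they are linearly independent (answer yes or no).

Form the matrix with these vectors as rows and row reduce.
R2 ← R2 + (5/11)·R1: [0, -48/11, 50/11, 122/11, -57/11]
R3 ← R3 − (9/11)·R1: [0, 27/11, 119/11, -103/11, 96/11]
R4 ← R4 + (4/11)·R1: [0, 32/11, -147/11, -85/11, -6/11]
R3 ← R3 + (9/16)·R2: [0, 0, 107/8, -25/8, 93/16]
R4 ← R4 + (2/3)·R2: [0, 0, -31/3, -1/3, -4]
R4 ← R4 + (248/321)·R3: [0, 0, 0, -294/107, 105/214]
4 nonzero rows, so the 4 vectors span a space of dimension 4.
Since 4 = 4, the vectors are linearly independent.

yes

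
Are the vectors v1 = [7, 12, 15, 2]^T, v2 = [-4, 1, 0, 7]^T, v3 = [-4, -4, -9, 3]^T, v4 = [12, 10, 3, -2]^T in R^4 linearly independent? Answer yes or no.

yes

Form the matrix with these vectors as rows and row reduce.
R2 ← R2 + (4/7)·R1: [0, 55/7, 60/7, 57/7]
R3 ← R3 + (4/7)·R1: [0, 20/7, -3/7, 29/7]
R4 ← R4 − (12/7)·R1: [0, -74/7, -159/7, -38/7]
R3 ← R3 − (4/11)·R2: [0, 0, -39/11, 13/11]
R4 ← R4 + (74/55)·R2: [0, 0, -123/11, 304/55]
R4 ← R4 − (41/13)·R3: [0, 0, 0, 9/5]
4 nonzero rows, so the 4 vectors span a space of dimension 4.
Since 4 = 4, the vectors are linearly independent.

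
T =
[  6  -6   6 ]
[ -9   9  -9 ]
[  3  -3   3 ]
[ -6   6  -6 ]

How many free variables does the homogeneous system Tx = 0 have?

2

Row reduce to echelon form.
R2 ← R2 + (3/2)·R1: [0, 0, 0]
R3 ← R3 − (1/2)·R1: [0, 0, 0]
R4 ← R4 + R1: [0, 0, 0]
1 nonzero row, so rank(T) = 1.
T has 3 columns; by rank–nullity, nullity = 3 − 1 = 2.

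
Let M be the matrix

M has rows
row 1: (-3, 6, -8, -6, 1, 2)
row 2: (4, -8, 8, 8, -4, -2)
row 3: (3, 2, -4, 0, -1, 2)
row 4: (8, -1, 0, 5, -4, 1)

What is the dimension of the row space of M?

4

Row reduce to echelon form.
R2 ← R2 + (4/3)·R1: [0, 0, -8/3, 0, -8/3, 2/3]
R3 ← R3 + R1: [0, 8, -12, -6, 0, 4]
R4 ← R4 + (8/3)·R1: [0, 15, -64/3, -11, -4/3, 19/3]
Swap R2 ↔ R3
R4 ← R4 − (15/8)·R2: [0, 0, 7/6, 1/4, -4/3, -7/6]
R4 ← R4 + (7/16)·R3: [0, 0, 0, 1/4, -5/2, -7/8]
Echelon form has 4 nonzero rows, so rank(M) = 4.
The row space has dimension equal to the rank: 4.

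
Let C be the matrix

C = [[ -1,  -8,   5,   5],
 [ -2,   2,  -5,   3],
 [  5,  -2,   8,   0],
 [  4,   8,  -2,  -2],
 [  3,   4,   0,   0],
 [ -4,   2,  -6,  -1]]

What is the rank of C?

4

Row reduce to echelon form.
R2 ← R2 − (2)·R1: [0, 18, -15, -7]
R3 ← R3 + (5)·R1: [0, -42, 33, 25]
R4 ← R4 + (4)·R1: [0, -24, 18, 18]
R5 ← R5 + (3)·R1: [0, -20, 15, 15]
R6 ← R6 − (4)·R1: [0, 34, -26, -21]
R3 ← R3 + (7/3)·R2: [0, 0, -2, 26/3]
R4 ← R4 + (4/3)·R2: [0, 0, -2, 26/3]
R5 ← R5 + (10/9)·R2: [0, 0, -5/3, 65/9]
R6 ← R6 − (17/9)·R2: [0, 0, 7/3, -70/9]
R4 ← R4 − R3: [0, 0, 0, 0]
R5 ← R5 − (5/6)·R3: [0, 0, 0, 0]
R6 ← R6 + (7/6)·R3: [0, 0, 0, 7/3]
Swap R4 ↔ R6
Echelon form has 4 nonzero rows, so rank(C) = 4.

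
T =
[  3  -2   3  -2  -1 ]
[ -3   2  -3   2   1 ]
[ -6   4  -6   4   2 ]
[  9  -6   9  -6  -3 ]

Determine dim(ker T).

4

Row reduce to echelon form.
R2 ← R2 + R1: [0, 0, 0, 0, 0]
R3 ← R3 + (2)·R1: [0, 0, 0, 0, 0]
R4 ← R4 − (3)·R1: [0, 0, 0, 0, 0]
1 nonzero row, so rank(T) = 1.
T has 5 columns; by rank–nullity, nullity = 5 − 1 = 4.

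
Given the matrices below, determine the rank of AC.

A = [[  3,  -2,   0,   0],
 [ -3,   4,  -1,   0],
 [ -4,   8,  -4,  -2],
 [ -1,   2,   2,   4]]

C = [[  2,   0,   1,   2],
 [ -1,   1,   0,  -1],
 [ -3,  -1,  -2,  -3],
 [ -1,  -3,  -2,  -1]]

2

First compute AC:
[[  8,  -2,   3,   8],
 [ -7,   5,  -1,  -7],
 [ -2,  18,   8,  -2],
 [-14, -12, -13, -14]]
Now row reduce the product.
R2 ← R2 + (7/8)·R1: [0, 13/4, 13/8, 0]
R3 ← R3 + (1/4)·R1: [0, 35/2, 35/4, 0]
R4 ← R4 + (7/4)·R1: [0, -31/2, -31/4, 0]
R3 ← R3 − (70/13)·R2: [0, 0, 0, 0]
R4 ← R4 + (62/13)·R2: [0, 0, 0, 0]
2 nonzero rows, so rank(AC) = 2.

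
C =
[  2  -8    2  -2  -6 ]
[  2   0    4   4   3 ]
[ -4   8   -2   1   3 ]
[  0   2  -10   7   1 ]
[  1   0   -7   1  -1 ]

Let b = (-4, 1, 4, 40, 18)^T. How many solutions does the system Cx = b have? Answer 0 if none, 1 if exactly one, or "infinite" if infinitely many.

Row reduce the augmented matrix [C | b].
R2 ← R2 − R1: [0, 8, 2, 6, 9, 5]
R3 ← R3 + (2)·R1: [0, -8, 2, -3, -9, -4]
R5 ← R5 − (1/2)·R1: [0, 4, -8, 2, 2, 20]
R3 ← R3 + R2: [0, 0, 4, 3, 0, 1]
R4 ← R4 − (1/4)·R2: [0, 0, -21/2, 11/2, -5/4, 155/4]
R5 ← R5 − (1/2)·R2: [0, 0, -9, -1, -5/2, 35/2]
R4 ← R4 + (21/8)·R3: [0, 0, 0, 107/8, -5/4, 331/8]
R5 ← R5 + (9/4)·R3: [0, 0, 0, 23/4, -5/2, 79/4]
R5 ← R5 − (46/107)·R4: [0, 0, 0, 0, -210/107, 210/107]
The echelon form has 5 nonzero rows, and every pivot lies in the first 5 columns, so rank(C) = rank([C|b]) = 5.
The system is consistent.
rank = 5 = number of unknowns, so the solution is unique.

1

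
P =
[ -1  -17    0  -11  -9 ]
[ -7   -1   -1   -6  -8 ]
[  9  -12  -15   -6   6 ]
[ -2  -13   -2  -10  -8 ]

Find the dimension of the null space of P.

Row reduce to echelon form.
R2 ← R2 − (7)·R1: [0, 118, -1, 71, 55]
R3 ← R3 + (9)·R1: [0, -165, -15, -105, -75]
R4 ← R4 − (2)·R1: [0, 21, -2, 12, 10]
R3 ← R3 + (165/118)·R2: [0, 0, -1935/118, -675/118, 225/118]
R4 ← R4 − (21/118)·R2: [0, 0, -215/118, -75/118, 25/118]
R4 ← R4 − (1/9)·R3: [0, 0, 0, 0, 0]
3 nonzero rows, so rank(P) = 3.
P has 5 columns; by rank–nullity, nullity = 5 − 3 = 2.

2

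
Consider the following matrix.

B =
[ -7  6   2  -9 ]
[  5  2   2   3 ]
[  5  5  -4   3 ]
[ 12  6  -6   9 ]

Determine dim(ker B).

1

Row reduce to echelon form.
R2 ← R2 + (5/7)·R1: [0, 44/7, 24/7, -24/7]
R3 ← R3 + (5/7)·R1: [0, 65/7, -18/7, -24/7]
R4 ← R4 + (12/7)·R1: [0, 114/7, -18/7, -45/7]
R3 ← R3 − (65/44)·R2: [0, 0, -84/11, 18/11]
R4 ← R4 − (57/22)·R2: [0, 0, -126/11, 27/11]
R4 ← R4 − (3/2)·R3: [0, 0, 0, 0]
3 nonzero rows, so rank(B) = 3.
B has 4 columns; by rank–nullity, nullity = 4 − 3 = 1.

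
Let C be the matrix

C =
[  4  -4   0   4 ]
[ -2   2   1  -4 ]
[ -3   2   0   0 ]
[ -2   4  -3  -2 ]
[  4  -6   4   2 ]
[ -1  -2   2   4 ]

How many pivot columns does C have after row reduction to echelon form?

Row reduce to echelon form.
R2 ← R2 + (1/2)·R1: [0, 0, 1, -2]
R3 ← R3 + (3/4)·R1: [0, -1, 0, 3]
R4 ← R4 + (1/2)·R1: [0, 2, -3, 0]
R5 ← R5 − R1: [0, -2, 4, -2]
R6 ← R6 + (1/4)·R1: [0, -3, 2, 5]
Swap R2 ↔ R3
R4 ← R4 + (2)·R2: [0, 0, -3, 6]
R5 ← R5 − (2)·R2: [0, 0, 4, -8]
R6 ← R6 − (3)·R2: [0, 0, 2, -4]
R4 ← R4 + (3)·R3: [0, 0, 0, 0]
R5 ← R5 − (4)·R3: [0, 0, 0, 0]
R6 ← R6 − (2)·R3: [0, 0, 0, 0]
Echelon form has 3 nonzero rows, so rank(C) = 3.
Each nonzero row contributes one pivot column: 3 pivot columns.

3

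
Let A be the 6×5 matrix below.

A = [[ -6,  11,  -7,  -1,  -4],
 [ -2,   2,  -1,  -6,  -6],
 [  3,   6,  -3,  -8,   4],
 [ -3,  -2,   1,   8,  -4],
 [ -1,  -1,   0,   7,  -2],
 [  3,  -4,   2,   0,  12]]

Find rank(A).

Row reduce to echelon form.
R2 ← R2 − (1/3)·R1: [0, -5/3, 4/3, -17/3, -14/3]
R3 ← R3 + (1/2)·R1: [0, 23/2, -13/2, -17/2, 2]
R4 ← R4 − (1/2)·R1: [0, -15/2, 9/2, 17/2, -2]
R5 ← R5 − (1/6)·R1: [0, -17/6, 7/6, 43/6, -4/3]
R6 ← R6 + (1/2)·R1: [0, 3/2, -3/2, -1/2, 10]
R3 ← R3 + (69/10)·R2: [0, 0, 27/10, -238/5, -151/5]
R4 ← R4 − (9/2)·R2: [0, 0, -3/2, 34, 19]
R5 ← R5 − (17/10)·R2: [0, 0, -11/10, 84/5, 33/5]
R6 ← R6 + (9/10)·R2: [0, 0, -3/10, -28/5, 29/5]
R4 ← R4 + (5/9)·R3: [0, 0, 0, 68/9, 20/9]
R5 ← R5 + (11/27)·R3: [0, 0, 0, -70/27, -154/27]
R6 ← R6 + (1/9)·R3: [0, 0, 0, -98/9, 22/9]
R5 ← R5 + (35/102)·R4: [0, 0, 0, 0, -84/17]
R6 ← R6 + (49/34)·R4: [0, 0, 0, 0, 96/17]
R6 ← R6 + (8/7)·R5: [0, 0, 0, 0, 0]
Echelon form has 5 nonzero rows, so rank(A) = 5.

5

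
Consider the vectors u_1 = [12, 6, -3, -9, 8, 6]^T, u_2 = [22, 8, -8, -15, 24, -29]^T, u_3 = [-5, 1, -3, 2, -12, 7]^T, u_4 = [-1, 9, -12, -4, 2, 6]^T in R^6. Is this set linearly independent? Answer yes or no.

Form the matrix with these vectors as rows and row reduce.
R2 ← R2 − (11/6)·R1: [0, -3, -5/2, 3/2, 28/3, -40]
R3 ← R3 + (5/12)·R1: [0, 7/2, -17/4, -7/4, -26/3, 19/2]
R4 ← R4 + (1/12)·R1: [0, 19/2, -49/4, -19/4, 8/3, 13/2]
R3 ← R3 + (7/6)·R2: [0, 0, -43/6, 0, 20/9, -223/6]
R4 ← R4 + (19/6)·R2: [0, 0, -121/6, 0, 290/9, -721/6]
R4 ← R4 − (121/43)·R3: [0, 0, 0, 0, 3350/129, -670/43]
4 nonzero rows, so the 4 vectors span a space of dimension 4.
Since 4 = 4, the vectors are linearly independent.

yes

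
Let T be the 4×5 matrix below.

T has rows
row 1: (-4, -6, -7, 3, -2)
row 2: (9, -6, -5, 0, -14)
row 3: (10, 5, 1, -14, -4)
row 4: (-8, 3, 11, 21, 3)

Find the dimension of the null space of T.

1

Row reduce to echelon form.
R2 ← R2 + (9/4)·R1: [0, -39/2, -83/4, 27/4, -37/2]
R3 ← R3 + (5/2)·R1: [0, -10, -33/2, -13/2, -9]
R4 ← R4 − (2)·R1: [0, 15, 25, 15, 7]
R3 ← R3 − (20/39)·R2: [0, 0, -457/78, -259/26, 19/39]
R4 ← R4 + (10/13)·R2: [0, 0, 235/26, 525/26, -94/13]
R4 ← R4 + (705/457)·R3: [0, 0, 0, 2205/457, -2961/457]
4 nonzero rows, so rank(T) = 4.
T has 5 columns; by rank–nullity, nullity = 5 − 4 = 1.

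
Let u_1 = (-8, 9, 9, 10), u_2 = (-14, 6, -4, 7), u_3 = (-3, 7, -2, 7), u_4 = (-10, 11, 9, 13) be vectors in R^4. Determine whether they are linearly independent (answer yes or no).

yes

Form the matrix with these vectors as rows and row reduce.
R2 ← R2 − (7/4)·R1: [0, -39/4, -79/4, -21/2]
R3 ← R3 − (3/8)·R1: [0, 29/8, -43/8, 13/4]
R4 ← R4 − (5/4)·R1: [0, -1/4, -9/4, 1/2]
R3 ← R3 + (29/78)·R2: [0, 0, -496/39, -17/26]
R4 ← R4 − (1/39)·R2: [0, 0, -68/39, 10/13]
R4 ← R4 − (17/124)·R3: [0, 0, 0, 213/248]
4 nonzero rows, so the 4 vectors span a space of dimension 4.
Since 4 = 4, the vectors are linearly independent.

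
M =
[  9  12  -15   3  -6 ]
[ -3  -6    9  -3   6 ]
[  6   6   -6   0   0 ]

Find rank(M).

2

Row reduce to echelon form.
R2 ← R2 + (1/3)·R1: [0, -2, 4, -2, 4]
R3 ← R3 − (2/3)·R1: [0, -2, 4, -2, 4]
R3 ← R3 − R2: [0, 0, 0, 0, 0]
Echelon form has 2 nonzero rows, so rank(M) = 2.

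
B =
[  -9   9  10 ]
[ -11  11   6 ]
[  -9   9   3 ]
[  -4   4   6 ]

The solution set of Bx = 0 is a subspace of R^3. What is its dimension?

1

Row reduce to echelon form.
R2 ← R2 − (11/9)·R1: [0, 0, -56/9]
R3 ← R3 − R1: [0, 0, -7]
R4 ← R4 − (4/9)·R1: [0, 0, 14/9]
R3 ← R3 − (9/8)·R2: [0, 0, 0]
R4 ← R4 + (1/4)·R2: [0, 0, 0]
2 nonzero rows, so rank(B) = 2.
B has 3 columns; by rank–nullity, nullity = 3 − 2 = 1.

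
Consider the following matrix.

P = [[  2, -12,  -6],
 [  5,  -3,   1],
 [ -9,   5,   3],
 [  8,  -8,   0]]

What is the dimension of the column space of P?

3

Row reduce to echelon form.
R2 ← R2 − (5/2)·R1: [0, 27, 16]
R3 ← R3 + (9/2)·R1: [0, -49, -24]
R4 ← R4 − (4)·R1: [0, 40, 24]
R3 ← R3 + (49/27)·R2: [0, 0, 136/27]
R4 ← R4 − (40/27)·R2: [0, 0, 8/27]
R4 ← R4 − (1/17)·R3: [0, 0, 0]
Echelon form has 3 nonzero rows, so rank(P) = 3.
The column space has dimension equal to the rank: 3.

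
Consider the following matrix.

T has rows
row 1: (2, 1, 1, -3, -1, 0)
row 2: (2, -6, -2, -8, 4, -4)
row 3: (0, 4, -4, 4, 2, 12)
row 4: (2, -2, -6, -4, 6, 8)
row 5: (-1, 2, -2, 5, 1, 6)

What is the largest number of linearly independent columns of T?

Row reduce to echelon form.
R2 ← R2 − R1: [0, -7, -3, -5, 5, -4]
R4 ← R4 − R1: [0, -3, -7, -1, 7, 8]
R5 ← R5 + (1/2)·R1: [0, 5/2, -3/2, 7/2, 1/2, 6]
R3 ← R3 + (4/7)·R2: [0, 0, -40/7, 8/7, 34/7, 68/7]
R4 ← R4 − (3/7)·R2: [0, 0, -40/7, 8/7, 34/7, 68/7]
R5 ← R5 + (5/14)·R2: [0, 0, -18/7, 12/7, 16/7, 32/7]
R4 ← R4 − R3: [0, 0, 0, 0, 0, 0]
R5 ← R5 − (9/20)·R3: [0, 0, 0, 6/5, 1/10, 1/5]
Swap R4 ↔ R5
Echelon form has 4 nonzero rows, so rank(T) = 4.
The rank gives the maximum number of linearly independent columns: 4.

4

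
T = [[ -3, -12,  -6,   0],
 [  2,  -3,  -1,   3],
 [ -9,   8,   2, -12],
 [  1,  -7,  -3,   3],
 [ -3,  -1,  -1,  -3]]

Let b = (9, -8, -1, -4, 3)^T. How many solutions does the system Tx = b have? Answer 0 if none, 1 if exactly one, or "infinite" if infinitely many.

Row reduce the augmented matrix [T | b].
R2 ← R2 + (2/3)·R1: [0, -11, -5, 3, -2]
R3 ← R3 − (3)·R1: [0, 44, 20, -12, -28]
R4 ← R4 + (1/3)·R1: [0, -11, -5, 3, -1]
R5 ← R5 − R1: [0, 11, 5, -3, -6]
R3 ← R3 + (4)·R2: [0, 0, 0, 0, -36]
R4 ← R4 − R2: [0, 0, 0, 0, 1]
R5 ← R5 + R2: [0, 0, 0, 0, -8]
R4 ← R4 + (1/36)·R3: [0, 0, 0, 0, 0]
R5 ← R5 − (2/9)·R3: [0, 0, 0, 0, 0]
The echelon form has 3 nonzero rows; the last pivot sits in the augmented column, so rank(T) = 2 but rank([T|b]) = 3.
Since the ranks differ, the system is inconsistent.
It has no solutions.

0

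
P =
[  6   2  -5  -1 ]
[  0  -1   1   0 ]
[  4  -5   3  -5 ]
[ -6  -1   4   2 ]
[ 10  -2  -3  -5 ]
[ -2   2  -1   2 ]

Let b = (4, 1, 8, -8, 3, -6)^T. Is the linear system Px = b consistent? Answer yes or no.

no

Row reduce the augmented matrix [P | b].
R3 ← R3 − (2/3)·R1: [0, -19/3, 19/3, -13/3, 16/3]
R4 ← R4 + R1: [0, 1, -1, 1, -4]
R5 ← R5 − (5/3)·R1: [0, -16/3, 16/3, -10/3, -11/3]
R6 ← R6 + (1/3)·R1: [0, 8/3, -8/3, 5/3, -14/3]
R3 ← R3 − (19/3)·R2: [0, 0, 0, -13/3, -1]
R4 ← R4 + R2: [0, 0, 0, 1, -3]
R5 ← R5 − (16/3)·R2: [0, 0, 0, -10/3, -9]
R6 ← R6 + (8/3)·R2: [0, 0, 0, 5/3, -2]
R4 ← R4 + (3/13)·R3: [0, 0, 0, 0, -42/13]
R5 ← R5 − (10/13)·R3: [0, 0, 0, 0, -107/13]
R6 ← R6 + (5/13)·R3: [0, 0, 0, 0, -31/13]
R5 ← R5 − (107/42)·R4: [0, 0, 0, 0, 0]
R6 ← R6 − (31/42)·R4: [0, 0, 0, 0, 0]
The echelon form has 4 nonzero rows; the last pivot sits in the augmented column, so rank(P) = 3 but rank([P|b]) = 4.
Since the ranks differ, the system is inconsistent.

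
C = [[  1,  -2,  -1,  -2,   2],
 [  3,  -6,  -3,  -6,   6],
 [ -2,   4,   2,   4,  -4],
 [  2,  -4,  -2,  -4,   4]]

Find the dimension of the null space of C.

Row reduce to echelon form.
R2 ← R2 − (3)·R1: [0, 0, 0, 0, 0]
R3 ← R3 + (2)·R1: [0, 0, 0, 0, 0]
R4 ← R4 − (2)·R1: [0, 0, 0, 0, 0]
1 nonzero row, so rank(C) = 1.
C has 5 columns; by rank–nullity, nullity = 5 − 1 = 4.

4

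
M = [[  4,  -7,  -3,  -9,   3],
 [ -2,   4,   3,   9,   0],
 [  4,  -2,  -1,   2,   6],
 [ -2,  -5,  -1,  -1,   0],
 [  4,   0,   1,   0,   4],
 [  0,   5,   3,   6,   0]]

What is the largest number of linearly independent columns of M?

Row reduce to echelon form.
R2 ← R2 + (1/2)·R1: [0, 1/2, 3/2, 9/2, 3/2]
R3 ← R3 − R1: [0, 5, 2, 11, 3]
R4 ← R4 + (1/2)·R1: [0, -17/2, -5/2, -11/2, 3/2]
R5 ← R5 − R1: [0, 7, 4, 9, 1]
R3 ← R3 − (10)·R2: [0, 0, -13, -34, -12]
R4 ← R4 + (17)·R2: [0, 0, 23, 71, 27]
R5 ← R5 − (14)·R2: [0, 0, -17, -54, -20]
R6 ← R6 − (10)·R2: [0, 0, -12, -39, -15]
R4 ← R4 + (23/13)·R3: [0, 0, 0, 141/13, 75/13]
R5 ← R5 − (17/13)·R3: [0, 0, 0, -124/13, -56/13]
R6 ← R6 − (12/13)·R3: [0, 0, 0, -99/13, -51/13]
R5 ← R5 + (124/141)·R4: [0, 0, 0, 0, 36/47]
R6 ← R6 + (33/47)·R4: [0, 0, 0, 0, 6/47]
R6 ← R6 − (1/6)·R5: [0, 0, 0, 0, 0]
Echelon form has 5 nonzero rows, so rank(M) = 5.
The rank gives the maximum number of linearly independent columns: 5.

5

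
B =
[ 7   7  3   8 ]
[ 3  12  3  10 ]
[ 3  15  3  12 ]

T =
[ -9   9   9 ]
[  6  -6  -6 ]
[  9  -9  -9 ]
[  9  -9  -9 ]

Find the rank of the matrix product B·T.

First compute BT:
[[ 78, -78, -78],
 [162, -162, -162],
 [198, -198, -198]]
Now row reduce the product.
R2 ← R2 − (27/13)·R1: [0, 0, 0]
R3 ← R3 − (33/13)·R1: [0, 0, 0]
1 nonzero row, so rank(BT) = 1.

1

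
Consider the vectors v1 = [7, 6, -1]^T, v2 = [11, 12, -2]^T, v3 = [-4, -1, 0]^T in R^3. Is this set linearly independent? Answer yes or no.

yes

Form the matrix with these vectors as rows and row reduce.
R2 ← R2 − (11/7)·R1: [0, 18/7, -3/7]
R3 ← R3 + (4/7)·R1: [0, 17/7, -4/7]
R3 ← R3 − (17/18)·R2: [0, 0, -1/6]
3 nonzero rows, so the 3 vectors span a space of dimension 3.
Since 3 = 3, the vectors are linearly independent.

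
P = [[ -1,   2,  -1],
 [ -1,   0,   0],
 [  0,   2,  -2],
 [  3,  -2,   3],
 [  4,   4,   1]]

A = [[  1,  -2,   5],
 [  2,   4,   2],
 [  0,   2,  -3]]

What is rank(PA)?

First compute PA:
[[  3,   8,   2],
 [ -1,   2,  -5],
 [  4,   4,  10],
 [ -1,  -8,   2],
 [ 12,  10,  25]]
Now row reduce the product.
R2 ← R2 + (1/3)·R1: [0, 14/3, -13/3]
R3 ← R3 − (4/3)·R1: [0, -20/3, 22/3]
R4 ← R4 + (1/3)·R1: [0, -16/3, 8/3]
R5 ← R5 − (4)·R1: [0, -22, 17]
R3 ← R3 + (10/7)·R2: [0, 0, 8/7]
R4 ← R4 + (8/7)·R2: [0, 0, -16/7]
R5 ← R5 + (33/7)·R2: [0, 0, -24/7]
R4 ← R4 + (2)·R3: [0, 0, 0]
R5 ← R5 + (3)·R3: [0, 0, 0]
3 nonzero rows, so rank(PA) = 3.

3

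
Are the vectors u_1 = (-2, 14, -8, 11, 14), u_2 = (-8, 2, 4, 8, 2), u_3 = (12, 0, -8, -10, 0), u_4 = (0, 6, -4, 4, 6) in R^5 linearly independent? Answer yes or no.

no

Form the matrix with these vectors as rows and row reduce.
R2 ← R2 − (4)·R1: [0, -54, 36, -36, -54]
R3 ← R3 + (6)·R1: [0, 84, -56, 56, 84]
R3 ← R3 + (14/9)·R2: [0, 0, 0, 0, 0]
R4 ← R4 + (1/9)·R2: [0, 0, 0, 0, 0]
2 nonzero rows, so the 4 vectors span a space of dimension 2.
Since 2 < 4, the vectors are linearly dependent.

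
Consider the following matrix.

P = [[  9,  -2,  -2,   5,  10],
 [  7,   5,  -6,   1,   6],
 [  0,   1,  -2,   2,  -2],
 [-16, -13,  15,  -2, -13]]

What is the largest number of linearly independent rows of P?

Row reduce to echelon form.
R2 ← R2 − (7/9)·R1: [0, 59/9, -40/9, -26/9, -16/9]
R4 ← R4 + (16/9)·R1: [0, -149/9, 103/9, 62/9, 43/9]
R3 ← R3 − (9/59)·R2: [0, 0, -78/59, 144/59, -102/59]
R4 ← R4 + (149/59)·R2: [0, 0, 13/59, -24/59, 17/59]
R4 ← R4 + (1/6)·R3: [0, 0, 0, 0, 0]
Echelon form has 3 nonzero rows, so rank(P) = 3.
The rank gives the maximum number of linearly independent rows: 3.

3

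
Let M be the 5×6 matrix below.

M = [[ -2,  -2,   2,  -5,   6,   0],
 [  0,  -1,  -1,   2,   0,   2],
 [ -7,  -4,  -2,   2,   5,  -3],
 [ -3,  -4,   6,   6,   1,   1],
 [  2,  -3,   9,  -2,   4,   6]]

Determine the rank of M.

4

Row reduce to echelon form.
R3 ← R3 − (7/2)·R1: [0, 3, -9, 39/2, -16, -3]
R4 ← R4 − (3/2)·R1: [0, -1, 3, 27/2, -8, 1]
R5 ← R5 + R1: [0, -5, 11, -7, 10, 6]
R3 ← R3 + (3)·R2: [0, 0, -12, 51/2, -16, 3]
R4 ← R4 − R2: [0, 0, 4, 23/2, -8, -1]
R5 ← R5 − (5)·R2: [0, 0, 16, -17, 10, -4]
R4 ← R4 + (1/3)·R3: [0, 0, 0, 20, -40/3, 0]
R5 ← R5 + (4/3)·R3: [0, 0, 0, 17, -34/3, 0]
R5 ← R5 − (17/20)·R4: [0, 0, 0, 0, 0, 0]
Echelon form has 4 nonzero rows, so rank(M) = 4.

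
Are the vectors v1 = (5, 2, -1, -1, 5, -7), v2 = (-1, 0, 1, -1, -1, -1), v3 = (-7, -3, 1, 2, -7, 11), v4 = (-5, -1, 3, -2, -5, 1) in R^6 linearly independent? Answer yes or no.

no

Form the matrix with these vectors as rows and row reduce.
R2 ← R2 + (1/5)·R1: [0, 2/5, 4/5, -6/5, 0, -12/5]
R3 ← R3 + (7/5)·R1: [0, -1/5, -2/5, 3/5, 0, 6/5]
R4 ← R4 + R1: [0, 1, 2, -3, 0, -6]
R3 ← R3 + (1/2)·R2: [0, 0, 0, 0, 0, 0]
R4 ← R4 − (5/2)·R2: [0, 0, 0, 0, 0, 0]
2 nonzero rows, so the 4 vectors span a space of dimension 2.
Since 2 < 4, the vectors are linearly dependent.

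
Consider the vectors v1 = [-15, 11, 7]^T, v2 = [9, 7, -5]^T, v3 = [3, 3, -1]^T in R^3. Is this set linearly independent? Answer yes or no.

yes

Form the matrix with these vectors as rows and row reduce.
R2 ← R2 + (3/5)·R1: [0, 68/5, -4/5]
R3 ← R3 + (1/5)·R1: [0, 26/5, 2/5]
R3 ← R3 − (13/34)·R2: [0, 0, 12/17]
3 nonzero rows, so the 3 vectors span a space of dimension 3.
Since 3 = 3, the vectors are linearly independent.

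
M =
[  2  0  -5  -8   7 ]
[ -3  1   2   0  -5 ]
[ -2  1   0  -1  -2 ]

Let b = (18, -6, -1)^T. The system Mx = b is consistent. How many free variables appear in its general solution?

Row reduce the augmented matrix [M | b].
R2 ← R2 + (3/2)·R1: [0, 1, -11/2, -12, 11/2, 21]
R3 ← R3 + R1: [0, 1, -5, -9, 5, 17]
R3 ← R3 − R2: [0, 0, 1/2, 3, -1/2, -4]
The echelon form has 3 nonzero rows, and every pivot lies in the first 5 columns, so rank(M) = rank([M|b]) = 3.
The system is consistent.
Free variables = (unknowns) − (rank) = 5 − 3 = 2.

2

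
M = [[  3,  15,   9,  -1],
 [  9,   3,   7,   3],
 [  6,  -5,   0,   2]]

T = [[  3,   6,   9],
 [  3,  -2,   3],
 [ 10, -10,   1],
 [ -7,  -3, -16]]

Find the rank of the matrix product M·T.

First compute MT:
[[151, -99,  97],
 [ 85, -31,  49],
 [-11,  40,   7]]
Now row reduce the product.
R2 ← R2 − (85/151)·R1: [0, 3734/151, -846/151]
R3 ← R3 + (11/151)·R1: [0, 4951/151, 2124/151]
R3 ← R3 − (4951/3734)·R2: [0, 0, 40131/1867]
3 nonzero rows, so rank(MT) = 3.

3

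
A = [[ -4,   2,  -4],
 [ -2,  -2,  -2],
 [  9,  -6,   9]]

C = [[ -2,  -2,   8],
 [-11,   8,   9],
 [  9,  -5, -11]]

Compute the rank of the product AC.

First compute AC:
[[-50,  44,  30],
 [  8,  -2, -12],
 [129, -111, -81]]
Now row reduce the product.
R2 ← R2 + (4/25)·R1: [0, 126/25, -36/5]
R3 ← R3 + (129/50)·R1: [0, 63/25, -18/5]
R3 ← R3 − (1/2)·R2: [0, 0, 0]
2 nonzero rows, so rank(AC) = 2.

2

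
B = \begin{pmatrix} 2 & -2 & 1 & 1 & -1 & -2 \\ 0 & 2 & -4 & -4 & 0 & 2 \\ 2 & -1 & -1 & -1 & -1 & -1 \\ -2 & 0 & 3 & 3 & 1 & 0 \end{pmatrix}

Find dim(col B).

2

Row reduce to echelon form.
R3 ← R3 − R1: [0, 1, -2, -2, 0, 1]
R4 ← R4 + R1: [0, -2, 4, 4, 0, -2]
R3 ← R3 − (1/2)·R2: [0, 0, 0, 0, 0, 0]
R4 ← R4 + R2: [0, 0, 0, 0, 0, 0]
Echelon form has 2 nonzero rows, so rank(B) = 2.
The column space has dimension equal to the rank: 2.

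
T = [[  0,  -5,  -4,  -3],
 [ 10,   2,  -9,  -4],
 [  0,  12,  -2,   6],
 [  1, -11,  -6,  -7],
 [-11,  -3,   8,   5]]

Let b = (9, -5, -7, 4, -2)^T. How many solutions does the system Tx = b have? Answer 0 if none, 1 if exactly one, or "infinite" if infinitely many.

0

Row reduce the augmented matrix [T | b].
Swap R1 ↔ R2
R4 ← R4 − (1/10)·R1: [0, -56/5, -51/10, -33/5, 9/2]
R5 ← R5 + (11/10)·R1: [0, -4/5, -19/10, 3/5, -15/2]
R3 ← R3 + (12/5)·R2: [0, 0, -58/5, -6/5, 73/5]
R4 ← R4 − (56/25)·R2: [0, 0, 193/50, 3/25, -783/50]
R5 ← R5 − (4/25)·R2: [0, 0, -63/50, 27/25, -447/50]
R4 ← R4 + (193/580)·R3: [0, 0, 0, -81/290, -1253/116]
R5 ← R5 − (63/580)·R3: [0, 0, 0, 351/290, -1221/116]
R5 ← R5 + (13/3)·R4: [0, 0, 0, 0, -172/3]
The echelon form has 5 nonzero rows; the last pivot sits in the augmented column, so rank(T) = 4 but rank([T|b]) = 5.
Since the ranks differ, the system is inconsistent.
It has no solutions.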